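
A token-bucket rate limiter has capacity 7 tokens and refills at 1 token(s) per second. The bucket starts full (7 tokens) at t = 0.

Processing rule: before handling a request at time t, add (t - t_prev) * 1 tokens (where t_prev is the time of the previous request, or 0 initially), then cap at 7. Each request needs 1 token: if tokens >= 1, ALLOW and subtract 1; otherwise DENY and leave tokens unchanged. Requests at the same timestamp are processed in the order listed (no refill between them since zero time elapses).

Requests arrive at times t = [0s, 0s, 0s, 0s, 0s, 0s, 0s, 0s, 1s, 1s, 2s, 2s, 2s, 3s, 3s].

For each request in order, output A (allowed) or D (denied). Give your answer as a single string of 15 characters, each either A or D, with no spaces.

Simulating step by step:
  req#1 t=0s: ALLOW
  req#2 t=0s: ALLOW
  req#3 t=0s: ALLOW
  req#4 t=0s: ALLOW
  req#5 t=0s: ALLOW
  req#6 t=0s: ALLOW
  req#7 t=0s: ALLOW
  req#8 t=0s: DENY
  req#9 t=1s: ALLOW
  req#10 t=1s: DENY
  req#11 t=2s: ALLOW
  req#12 t=2s: DENY
  req#13 t=2s: DENY
  req#14 t=3s: ALLOW
  req#15 t=3s: DENY

Answer: AAAAAAADADADDAD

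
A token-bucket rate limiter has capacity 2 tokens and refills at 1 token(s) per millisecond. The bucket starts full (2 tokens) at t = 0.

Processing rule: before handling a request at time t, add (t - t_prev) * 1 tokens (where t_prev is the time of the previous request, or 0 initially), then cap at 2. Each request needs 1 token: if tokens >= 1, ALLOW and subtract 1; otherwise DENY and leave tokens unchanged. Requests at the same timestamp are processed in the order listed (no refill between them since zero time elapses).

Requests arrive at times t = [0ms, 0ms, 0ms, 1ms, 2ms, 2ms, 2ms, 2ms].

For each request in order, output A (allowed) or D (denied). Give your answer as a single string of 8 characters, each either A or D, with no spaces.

Simulating step by step:
  req#1 t=0ms: ALLOW
  req#2 t=0ms: ALLOW
  req#3 t=0ms: DENY
  req#4 t=1ms: ALLOW
  req#5 t=2ms: ALLOW
  req#6 t=2ms: DENY
  req#7 t=2ms: DENY
  req#8 t=2ms: DENY

Answer: AADAADDD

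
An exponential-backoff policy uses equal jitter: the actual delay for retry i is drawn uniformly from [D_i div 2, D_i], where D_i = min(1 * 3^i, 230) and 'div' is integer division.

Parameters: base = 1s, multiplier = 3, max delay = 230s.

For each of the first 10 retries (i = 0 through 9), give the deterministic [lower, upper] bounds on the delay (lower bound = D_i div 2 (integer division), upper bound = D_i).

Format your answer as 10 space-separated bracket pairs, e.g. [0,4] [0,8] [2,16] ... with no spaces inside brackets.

Computing bounds per retry:
  i=0: D_i=min(1*3^0,230)=1, bounds=[0,1]
  i=1: D_i=min(1*3^1,230)=3, bounds=[1,3]
  i=2: D_i=min(1*3^2,230)=9, bounds=[4,9]
  i=3: D_i=min(1*3^3,230)=27, bounds=[13,27]
  i=4: D_i=min(1*3^4,230)=81, bounds=[40,81]
  i=5: D_i=min(1*3^5,230)=230, bounds=[115,230]
  i=6: D_i=min(1*3^6,230)=230, bounds=[115,230]
  i=7: D_i=min(1*3^7,230)=230, bounds=[115,230]
  i=8: D_i=min(1*3^8,230)=230, bounds=[115,230]
  i=9: D_i=min(1*3^9,230)=230, bounds=[115,230]

Answer: [0,1] [1,3] [4,9] [13,27] [40,81] [115,230] [115,230] [115,230] [115,230] [115,230]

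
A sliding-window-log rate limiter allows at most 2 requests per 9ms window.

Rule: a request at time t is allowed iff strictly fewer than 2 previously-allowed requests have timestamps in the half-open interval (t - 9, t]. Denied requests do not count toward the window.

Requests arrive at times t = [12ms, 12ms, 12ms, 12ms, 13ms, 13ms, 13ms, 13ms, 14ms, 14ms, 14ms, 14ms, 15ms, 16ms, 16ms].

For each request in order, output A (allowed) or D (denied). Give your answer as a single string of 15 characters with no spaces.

Answer: AADDDDDDDDDDDDD

Derivation:
Tracking allowed requests in the window:
  req#1 t=12ms: ALLOW
  req#2 t=12ms: ALLOW
  req#3 t=12ms: DENY
  req#4 t=12ms: DENY
  req#5 t=13ms: DENY
  req#6 t=13ms: DENY
  req#7 t=13ms: DENY
  req#8 t=13ms: DENY
  req#9 t=14ms: DENY
  req#10 t=14ms: DENY
  req#11 t=14ms: DENY
  req#12 t=14ms: DENY
  req#13 t=15ms: DENY
  req#14 t=16ms: DENY
  req#15 t=16ms: DENY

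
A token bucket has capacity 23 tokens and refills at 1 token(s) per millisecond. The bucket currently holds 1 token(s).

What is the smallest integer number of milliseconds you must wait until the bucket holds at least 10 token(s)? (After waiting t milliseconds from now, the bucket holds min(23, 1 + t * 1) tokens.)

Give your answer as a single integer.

Need 1 + t * 1 >= 10, so t >= 9/1.
Smallest integer t = ceil(9/1) = 9.

Answer: 9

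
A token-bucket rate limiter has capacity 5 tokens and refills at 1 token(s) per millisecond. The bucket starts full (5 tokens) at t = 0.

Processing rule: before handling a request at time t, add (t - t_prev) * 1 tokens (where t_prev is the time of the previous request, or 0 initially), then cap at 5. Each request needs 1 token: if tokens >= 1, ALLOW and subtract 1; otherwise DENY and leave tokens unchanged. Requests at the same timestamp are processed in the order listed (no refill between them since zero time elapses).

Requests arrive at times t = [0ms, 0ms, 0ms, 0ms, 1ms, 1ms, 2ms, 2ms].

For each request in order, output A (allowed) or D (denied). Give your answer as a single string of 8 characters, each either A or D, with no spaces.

Answer: AAAAAAAD

Derivation:
Simulating step by step:
  req#1 t=0ms: ALLOW
  req#2 t=0ms: ALLOW
  req#3 t=0ms: ALLOW
  req#4 t=0ms: ALLOW
  req#5 t=1ms: ALLOW
  req#6 t=1ms: ALLOW
  req#7 t=2ms: ALLOW
  req#8 t=2ms: DENY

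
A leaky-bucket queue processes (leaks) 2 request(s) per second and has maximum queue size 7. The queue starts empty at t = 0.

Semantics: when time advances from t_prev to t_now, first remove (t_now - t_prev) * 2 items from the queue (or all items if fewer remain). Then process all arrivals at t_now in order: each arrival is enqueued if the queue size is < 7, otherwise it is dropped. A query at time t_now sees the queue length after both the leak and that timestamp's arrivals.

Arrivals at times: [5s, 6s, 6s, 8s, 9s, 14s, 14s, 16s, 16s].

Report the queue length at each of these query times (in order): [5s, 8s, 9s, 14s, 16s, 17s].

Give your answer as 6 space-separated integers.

Answer: 1 1 1 2 2 0

Derivation:
Queue lengths at query times:
  query t=5s: backlog = 1
  query t=8s: backlog = 1
  query t=9s: backlog = 1
  query t=14s: backlog = 2
  query t=16s: backlog = 2
  query t=17s: backlog = 0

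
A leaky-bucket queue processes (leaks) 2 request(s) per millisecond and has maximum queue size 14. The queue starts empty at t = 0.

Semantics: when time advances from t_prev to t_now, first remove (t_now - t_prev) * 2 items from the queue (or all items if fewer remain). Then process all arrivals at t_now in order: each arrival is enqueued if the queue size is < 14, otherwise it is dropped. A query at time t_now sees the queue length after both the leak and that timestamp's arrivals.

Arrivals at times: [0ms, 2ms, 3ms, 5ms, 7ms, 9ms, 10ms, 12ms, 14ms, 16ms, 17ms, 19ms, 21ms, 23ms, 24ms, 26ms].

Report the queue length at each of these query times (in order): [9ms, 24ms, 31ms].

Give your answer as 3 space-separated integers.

Queue lengths at query times:
  query t=9ms: backlog = 1
  query t=24ms: backlog = 1
  query t=31ms: backlog = 0

Answer: 1 1 0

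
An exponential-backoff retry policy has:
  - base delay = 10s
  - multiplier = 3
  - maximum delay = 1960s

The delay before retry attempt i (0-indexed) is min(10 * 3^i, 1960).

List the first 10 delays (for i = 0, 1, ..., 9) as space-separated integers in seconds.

Computing each delay:
  i=0: min(10*3^0, 1960) = 10
  i=1: min(10*3^1, 1960) = 30
  i=2: min(10*3^2, 1960) = 90
  i=3: min(10*3^3, 1960) = 270
  i=4: min(10*3^4, 1960) = 810
  i=5: min(10*3^5, 1960) = 1960
  i=6: min(10*3^6, 1960) = 1960
  i=7: min(10*3^7, 1960) = 1960
  i=8: min(10*3^8, 1960) = 1960
  i=9: min(10*3^9, 1960) = 1960

Answer: 10 30 90 270 810 1960 1960 1960 1960 1960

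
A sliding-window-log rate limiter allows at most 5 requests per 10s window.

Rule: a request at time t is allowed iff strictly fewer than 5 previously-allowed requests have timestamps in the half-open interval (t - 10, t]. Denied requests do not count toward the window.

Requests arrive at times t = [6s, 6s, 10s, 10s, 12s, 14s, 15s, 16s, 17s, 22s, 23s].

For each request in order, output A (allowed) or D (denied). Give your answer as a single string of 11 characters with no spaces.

Tracking allowed requests in the window:
  req#1 t=6s: ALLOW
  req#2 t=6s: ALLOW
  req#3 t=10s: ALLOW
  req#4 t=10s: ALLOW
  req#5 t=12s: ALLOW
  req#6 t=14s: DENY
  req#7 t=15s: DENY
  req#8 t=16s: ALLOW
  req#9 t=17s: ALLOW
  req#10 t=22s: ALLOW
  req#11 t=23s: ALLOW

Answer: AAAAADDAAAA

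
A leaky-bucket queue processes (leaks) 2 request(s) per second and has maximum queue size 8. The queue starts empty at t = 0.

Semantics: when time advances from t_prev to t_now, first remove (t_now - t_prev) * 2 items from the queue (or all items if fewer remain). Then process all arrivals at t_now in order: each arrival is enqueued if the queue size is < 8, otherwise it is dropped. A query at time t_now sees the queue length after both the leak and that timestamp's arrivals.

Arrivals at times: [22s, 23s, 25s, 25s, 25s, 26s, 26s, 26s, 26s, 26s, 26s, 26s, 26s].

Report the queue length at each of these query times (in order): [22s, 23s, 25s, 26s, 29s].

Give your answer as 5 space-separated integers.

Answer: 1 1 3 8 2

Derivation:
Queue lengths at query times:
  query t=22s: backlog = 1
  query t=23s: backlog = 1
  query t=25s: backlog = 3
  query t=26s: backlog = 8
  query t=29s: backlog = 2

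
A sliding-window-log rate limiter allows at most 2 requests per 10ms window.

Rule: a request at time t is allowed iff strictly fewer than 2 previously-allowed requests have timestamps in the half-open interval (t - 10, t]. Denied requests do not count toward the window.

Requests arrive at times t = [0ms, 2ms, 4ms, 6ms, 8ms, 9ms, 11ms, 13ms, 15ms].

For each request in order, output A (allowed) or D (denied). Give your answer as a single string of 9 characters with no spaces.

Answer: AADDDDAAD

Derivation:
Tracking allowed requests in the window:
  req#1 t=0ms: ALLOW
  req#2 t=2ms: ALLOW
  req#3 t=4ms: DENY
  req#4 t=6ms: DENY
  req#5 t=8ms: DENY
  req#6 t=9ms: DENY
  req#7 t=11ms: ALLOW
  req#8 t=13ms: ALLOW
  req#9 t=15ms: DENY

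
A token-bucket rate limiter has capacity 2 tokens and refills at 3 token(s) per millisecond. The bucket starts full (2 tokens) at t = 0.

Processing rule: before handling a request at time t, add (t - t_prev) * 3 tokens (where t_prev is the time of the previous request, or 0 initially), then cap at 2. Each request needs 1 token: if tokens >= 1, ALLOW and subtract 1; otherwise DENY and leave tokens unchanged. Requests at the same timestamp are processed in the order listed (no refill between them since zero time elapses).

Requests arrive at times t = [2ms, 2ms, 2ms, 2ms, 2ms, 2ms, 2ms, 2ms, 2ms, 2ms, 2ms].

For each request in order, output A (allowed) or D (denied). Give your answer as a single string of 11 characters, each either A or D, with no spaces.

Simulating step by step:
  req#1 t=2ms: ALLOW
  req#2 t=2ms: ALLOW
  req#3 t=2ms: DENY
  req#4 t=2ms: DENY
  req#5 t=2ms: DENY
  req#6 t=2ms: DENY
  req#7 t=2ms: DENY
  req#8 t=2ms: DENY
  req#9 t=2ms: DENY
  req#10 t=2ms: DENY
  req#11 t=2ms: DENY

Answer: AADDDDDDDDD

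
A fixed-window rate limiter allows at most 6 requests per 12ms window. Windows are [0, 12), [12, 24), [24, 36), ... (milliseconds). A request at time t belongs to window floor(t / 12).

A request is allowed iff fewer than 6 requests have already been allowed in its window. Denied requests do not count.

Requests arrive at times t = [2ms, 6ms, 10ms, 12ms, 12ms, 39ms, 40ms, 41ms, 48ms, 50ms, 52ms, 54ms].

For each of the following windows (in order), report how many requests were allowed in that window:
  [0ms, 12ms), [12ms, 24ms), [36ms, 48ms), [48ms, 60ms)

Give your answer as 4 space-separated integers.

Answer: 3 2 3 4

Derivation:
Processing requests:
  req#1 t=2ms (window 0): ALLOW
  req#2 t=6ms (window 0): ALLOW
  req#3 t=10ms (window 0): ALLOW
  req#4 t=12ms (window 1): ALLOW
  req#5 t=12ms (window 1): ALLOW
  req#6 t=39ms (window 3): ALLOW
  req#7 t=40ms (window 3): ALLOW
  req#8 t=41ms (window 3): ALLOW
  req#9 t=48ms (window 4): ALLOW
  req#10 t=50ms (window 4): ALLOW
  req#11 t=52ms (window 4): ALLOW
  req#12 t=54ms (window 4): ALLOW

Allowed counts by window: 3 2 3 4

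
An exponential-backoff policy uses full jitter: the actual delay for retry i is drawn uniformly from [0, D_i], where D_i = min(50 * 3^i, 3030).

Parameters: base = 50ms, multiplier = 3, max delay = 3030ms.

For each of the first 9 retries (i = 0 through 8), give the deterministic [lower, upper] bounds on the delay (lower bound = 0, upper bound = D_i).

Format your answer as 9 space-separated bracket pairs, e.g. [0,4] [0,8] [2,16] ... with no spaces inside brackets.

Computing bounds per retry:
  i=0: D_i=min(50*3^0,3030)=50, bounds=[0,50]
  i=1: D_i=min(50*3^1,3030)=150, bounds=[0,150]
  i=2: D_i=min(50*3^2,3030)=450, bounds=[0,450]
  i=3: D_i=min(50*3^3,3030)=1350, bounds=[0,1350]
  i=4: D_i=min(50*3^4,3030)=3030, bounds=[0,3030]
  i=5: D_i=min(50*3^5,3030)=3030, bounds=[0,3030]
  i=6: D_i=min(50*3^6,3030)=3030, bounds=[0,3030]
  i=7: D_i=min(50*3^7,3030)=3030, bounds=[0,3030]
  i=8: D_i=min(50*3^8,3030)=3030, bounds=[0,3030]

Answer: [0,50] [0,150] [0,450] [0,1350] [0,3030] [0,3030] [0,3030] [0,3030] [0,3030]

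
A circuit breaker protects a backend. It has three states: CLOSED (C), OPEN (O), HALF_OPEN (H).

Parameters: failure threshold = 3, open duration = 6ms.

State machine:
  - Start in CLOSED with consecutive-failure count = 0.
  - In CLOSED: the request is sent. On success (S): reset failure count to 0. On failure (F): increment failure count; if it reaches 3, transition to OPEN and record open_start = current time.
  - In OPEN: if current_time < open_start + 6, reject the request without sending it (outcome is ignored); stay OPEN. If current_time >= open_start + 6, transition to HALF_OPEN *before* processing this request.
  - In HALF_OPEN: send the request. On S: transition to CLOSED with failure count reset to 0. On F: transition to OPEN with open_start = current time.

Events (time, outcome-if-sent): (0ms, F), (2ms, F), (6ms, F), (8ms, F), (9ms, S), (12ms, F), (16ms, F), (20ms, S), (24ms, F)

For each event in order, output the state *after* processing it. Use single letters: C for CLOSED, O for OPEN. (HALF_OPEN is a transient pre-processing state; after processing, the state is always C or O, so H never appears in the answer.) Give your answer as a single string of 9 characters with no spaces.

State after each event:
  event#1 t=0ms outcome=F: state=CLOSED
  event#2 t=2ms outcome=F: state=CLOSED
  event#3 t=6ms outcome=F: state=OPEN
  event#4 t=8ms outcome=F: state=OPEN
  event#5 t=9ms outcome=S: state=OPEN
  event#6 t=12ms outcome=F: state=OPEN
  event#7 t=16ms outcome=F: state=OPEN
  event#8 t=20ms outcome=S: state=CLOSED
  event#9 t=24ms outcome=F: state=CLOSED

Answer: CCOOOOOCC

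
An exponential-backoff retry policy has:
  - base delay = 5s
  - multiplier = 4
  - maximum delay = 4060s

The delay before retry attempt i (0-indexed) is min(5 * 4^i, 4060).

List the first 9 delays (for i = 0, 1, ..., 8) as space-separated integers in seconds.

Computing each delay:
  i=0: min(5*4^0, 4060) = 5
  i=1: min(5*4^1, 4060) = 20
  i=2: min(5*4^2, 4060) = 80
  i=3: min(5*4^3, 4060) = 320
  i=4: min(5*4^4, 4060) = 1280
  i=5: min(5*4^5, 4060) = 4060
  i=6: min(5*4^6, 4060) = 4060
  i=7: min(5*4^7, 4060) = 4060
  i=8: min(5*4^8, 4060) = 4060

Answer: 5 20 80 320 1280 4060 4060 4060 4060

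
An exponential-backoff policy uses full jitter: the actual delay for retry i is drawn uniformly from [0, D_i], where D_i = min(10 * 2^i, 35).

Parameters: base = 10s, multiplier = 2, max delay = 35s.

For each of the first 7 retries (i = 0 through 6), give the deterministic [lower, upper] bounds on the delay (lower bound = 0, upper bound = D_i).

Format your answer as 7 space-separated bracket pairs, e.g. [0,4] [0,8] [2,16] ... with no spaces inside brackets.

Computing bounds per retry:
  i=0: D_i=min(10*2^0,35)=10, bounds=[0,10]
  i=1: D_i=min(10*2^1,35)=20, bounds=[0,20]
  i=2: D_i=min(10*2^2,35)=35, bounds=[0,35]
  i=3: D_i=min(10*2^3,35)=35, bounds=[0,35]
  i=4: D_i=min(10*2^4,35)=35, bounds=[0,35]
  i=5: D_i=min(10*2^5,35)=35, bounds=[0,35]
  i=6: D_i=min(10*2^6,35)=35, bounds=[0,35]

Answer: [0,10] [0,20] [0,35] [0,35] [0,35] [0,35] [0,35]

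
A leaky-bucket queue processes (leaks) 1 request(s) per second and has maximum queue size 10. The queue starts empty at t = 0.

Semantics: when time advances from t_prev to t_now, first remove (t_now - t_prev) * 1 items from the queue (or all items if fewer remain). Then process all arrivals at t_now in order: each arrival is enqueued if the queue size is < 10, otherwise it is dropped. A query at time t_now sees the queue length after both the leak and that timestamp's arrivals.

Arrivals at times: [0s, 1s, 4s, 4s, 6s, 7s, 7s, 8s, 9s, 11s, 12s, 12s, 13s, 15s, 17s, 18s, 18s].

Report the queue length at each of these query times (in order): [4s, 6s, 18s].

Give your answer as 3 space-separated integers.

Answer: 2 1 2

Derivation:
Queue lengths at query times:
  query t=4s: backlog = 2
  query t=6s: backlog = 1
  query t=18s: backlog = 2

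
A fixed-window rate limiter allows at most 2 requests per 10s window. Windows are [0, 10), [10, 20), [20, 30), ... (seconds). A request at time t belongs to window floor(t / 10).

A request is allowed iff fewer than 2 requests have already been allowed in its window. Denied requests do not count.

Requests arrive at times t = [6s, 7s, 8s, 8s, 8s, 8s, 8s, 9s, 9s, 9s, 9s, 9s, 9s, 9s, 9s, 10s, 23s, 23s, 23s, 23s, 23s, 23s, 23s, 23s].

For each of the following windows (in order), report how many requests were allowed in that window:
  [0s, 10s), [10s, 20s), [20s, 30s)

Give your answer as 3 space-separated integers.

Processing requests:
  req#1 t=6s (window 0): ALLOW
  req#2 t=7s (window 0): ALLOW
  req#3 t=8s (window 0): DENY
  req#4 t=8s (window 0): DENY
  req#5 t=8s (window 0): DENY
  req#6 t=8s (window 0): DENY
  req#7 t=8s (window 0): DENY
  req#8 t=9s (window 0): DENY
  req#9 t=9s (window 0): DENY
  req#10 t=9s (window 0): DENY
  req#11 t=9s (window 0): DENY
  req#12 t=9s (window 0): DENY
  req#13 t=9s (window 0): DENY
  req#14 t=9s (window 0): DENY
  req#15 t=9s (window 0): DENY
  req#16 t=10s (window 1): ALLOW
  req#17 t=23s (window 2): ALLOW
  req#18 t=23s (window 2): ALLOW
  req#19 t=23s (window 2): DENY
  req#20 t=23s (window 2): DENY
  req#21 t=23s (window 2): DENY
  req#22 t=23s (window 2): DENY
  req#23 t=23s (window 2): DENY
  req#24 t=23s (window 2): DENY

Allowed counts by window: 2 1 2

Answer: 2 1 2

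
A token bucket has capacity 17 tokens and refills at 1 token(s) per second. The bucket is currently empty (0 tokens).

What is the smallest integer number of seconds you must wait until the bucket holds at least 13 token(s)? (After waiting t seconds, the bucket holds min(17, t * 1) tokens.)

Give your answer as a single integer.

Answer: 13

Derivation:
Need t * 1 >= 13, so t >= 13/1.
Smallest integer t = ceil(13/1) = 13.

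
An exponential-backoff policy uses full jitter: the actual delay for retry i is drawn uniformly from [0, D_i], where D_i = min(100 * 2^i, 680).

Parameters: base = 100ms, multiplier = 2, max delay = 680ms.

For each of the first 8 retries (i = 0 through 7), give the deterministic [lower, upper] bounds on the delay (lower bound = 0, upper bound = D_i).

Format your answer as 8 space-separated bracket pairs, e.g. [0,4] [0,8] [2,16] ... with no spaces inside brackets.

Answer: [0,100] [0,200] [0,400] [0,680] [0,680] [0,680] [0,680] [0,680]

Derivation:
Computing bounds per retry:
  i=0: D_i=min(100*2^0,680)=100, bounds=[0,100]
  i=1: D_i=min(100*2^1,680)=200, bounds=[0,200]
  i=2: D_i=min(100*2^2,680)=400, bounds=[0,400]
  i=3: D_i=min(100*2^3,680)=680, bounds=[0,680]
  i=4: D_i=min(100*2^4,680)=680, bounds=[0,680]
  i=5: D_i=min(100*2^5,680)=680, bounds=[0,680]
  i=6: D_i=min(100*2^6,680)=680, bounds=[0,680]
  i=7: D_i=min(100*2^7,680)=680, bounds=[0,680]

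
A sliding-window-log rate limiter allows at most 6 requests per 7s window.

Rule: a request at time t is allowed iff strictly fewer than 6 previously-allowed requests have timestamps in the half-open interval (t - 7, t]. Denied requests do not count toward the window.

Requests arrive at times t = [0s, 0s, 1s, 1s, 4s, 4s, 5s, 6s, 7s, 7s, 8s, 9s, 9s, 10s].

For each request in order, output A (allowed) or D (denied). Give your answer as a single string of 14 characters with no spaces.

Answer: AAAAAADDAAAADD

Derivation:
Tracking allowed requests in the window:
  req#1 t=0s: ALLOW
  req#2 t=0s: ALLOW
  req#3 t=1s: ALLOW
  req#4 t=1s: ALLOW
  req#5 t=4s: ALLOW
  req#6 t=4s: ALLOW
  req#7 t=5s: DENY
  req#8 t=6s: DENY
  req#9 t=7s: ALLOW
  req#10 t=7s: ALLOW
  req#11 t=8s: ALLOW
  req#12 t=9s: ALLOW
  req#13 t=9s: DENY
  req#14 t=10s: DENY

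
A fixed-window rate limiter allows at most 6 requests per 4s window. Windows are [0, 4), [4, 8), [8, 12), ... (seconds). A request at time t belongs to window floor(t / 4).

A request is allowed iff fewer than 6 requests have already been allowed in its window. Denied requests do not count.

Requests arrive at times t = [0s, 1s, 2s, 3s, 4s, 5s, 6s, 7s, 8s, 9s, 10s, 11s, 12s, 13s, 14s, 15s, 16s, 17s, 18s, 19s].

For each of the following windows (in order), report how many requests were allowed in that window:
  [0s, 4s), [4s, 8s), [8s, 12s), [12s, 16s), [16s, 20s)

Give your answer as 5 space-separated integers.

Processing requests:
  req#1 t=0s (window 0): ALLOW
  req#2 t=1s (window 0): ALLOW
  req#3 t=2s (window 0): ALLOW
  req#4 t=3s (window 0): ALLOW
  req#5 t=4s (window 1): ALLOW
  req#6 t=5s (window 1): ALLOW
  req#7 t=6s (window 1): ALLOW
  req#8 t=7s (window 1): ALLOW
  req#9 t=8s (window 2): ALLOW
  req#10 t=9s (window 2): ALLOW
  req#11 t=10s (window 2): ALLOW
  req#12 t=11s (window 2): ALLOW
  req#13 t=12s (window 3): ALLOW
  req#14 t=13s (window 3): ALLOW
  req#15 t=14s (window 3): ALLOW
  req#16 t=15s (window 3): ALLOW
  req#17 t=16s (window 4): ALLOW
  req#18 t=17s (window 4): ALLOW
  req#19 t=18s (window 4): ALLOW
  req#20 t=19s (window 4): ALLOW

Allowed counts by window: 4 4 4 4 4

Answer: 4 4 4 4 4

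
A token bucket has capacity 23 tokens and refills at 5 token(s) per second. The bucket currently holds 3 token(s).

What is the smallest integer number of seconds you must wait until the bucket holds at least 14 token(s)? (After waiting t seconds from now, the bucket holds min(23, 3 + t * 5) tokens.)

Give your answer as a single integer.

Need 3 + t * 5 >= 14, so t >= 11/5.
Smallest integer t = ceil(11/5) = 3.

Answer: 3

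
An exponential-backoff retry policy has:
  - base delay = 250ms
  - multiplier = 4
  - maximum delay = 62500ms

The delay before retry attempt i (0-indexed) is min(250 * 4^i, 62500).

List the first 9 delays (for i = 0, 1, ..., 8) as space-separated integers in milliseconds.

Answer: 250 1000 4000 16000 62500 62500 62500 62500 62500

Derivation:
Computing each delay:
  i=0: min(250*4^0, 62500) = 250
  i=1: min(250*4^1, 62500) = 1000
  i=2: min(250*4^2, 62500) = 4000
  i=3: min(250*4^3, 62500) = 16000
  i=4: min(250*4^4, 62500) = 62500
  i=5: min(250*4^5, 62500) = 62500
  i=6: min(250*4^6, 62500) = 62500
  i=7: min(250*4^7, 62500) = 62500
  i=8: min(250*4^8, 62500) = 62500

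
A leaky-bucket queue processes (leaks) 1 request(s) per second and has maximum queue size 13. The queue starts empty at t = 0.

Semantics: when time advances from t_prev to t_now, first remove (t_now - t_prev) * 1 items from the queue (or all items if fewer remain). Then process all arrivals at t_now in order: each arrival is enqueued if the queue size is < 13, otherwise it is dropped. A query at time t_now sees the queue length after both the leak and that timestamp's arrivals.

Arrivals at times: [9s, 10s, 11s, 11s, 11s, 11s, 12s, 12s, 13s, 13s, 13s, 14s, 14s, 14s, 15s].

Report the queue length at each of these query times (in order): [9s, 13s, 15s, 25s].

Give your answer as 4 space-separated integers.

Queue lengths at query times:
  query t=9s: backlog = 1
  query t=13s: backlog = 7
  query t=15s: backlog = 9
  query t=25s: backlog = 0

Answer: 1 7 9 0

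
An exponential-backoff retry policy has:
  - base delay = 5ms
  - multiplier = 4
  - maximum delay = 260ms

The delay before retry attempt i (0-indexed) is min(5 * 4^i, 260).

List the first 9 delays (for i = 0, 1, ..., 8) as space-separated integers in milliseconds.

Computing each delay:
  i=0: min(5*4^0, 260) = 5
  i=1: min(5*4^1, 260) = 20
  i=2: min(5*4^2, 260) = 80
  i=3: min(5*4^3, 260) = 260
  i=4: min(5*4^4, 260) = 260
  i=5: min(5*4^5, 260) = 260
  i=6: min(5*4^6, 260) = 260
  i=7: min(5*4^7, 260) = 260
  i=8: min(5*4^8, 260) = 260

Answer: 5 20 80 260 260 260 260 260 260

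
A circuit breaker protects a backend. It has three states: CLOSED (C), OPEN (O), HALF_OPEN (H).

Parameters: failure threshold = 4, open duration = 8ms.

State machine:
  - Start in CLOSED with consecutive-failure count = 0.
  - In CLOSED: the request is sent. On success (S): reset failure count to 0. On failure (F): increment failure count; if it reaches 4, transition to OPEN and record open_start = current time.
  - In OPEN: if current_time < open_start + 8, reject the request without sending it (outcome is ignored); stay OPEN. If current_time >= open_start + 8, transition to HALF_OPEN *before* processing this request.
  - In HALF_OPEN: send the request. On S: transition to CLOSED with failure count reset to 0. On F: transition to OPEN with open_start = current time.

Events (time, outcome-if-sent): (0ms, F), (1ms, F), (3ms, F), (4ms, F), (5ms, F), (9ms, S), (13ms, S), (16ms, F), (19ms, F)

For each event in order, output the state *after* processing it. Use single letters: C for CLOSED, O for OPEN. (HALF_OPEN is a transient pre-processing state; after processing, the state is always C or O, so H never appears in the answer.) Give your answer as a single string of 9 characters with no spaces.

State after each event:
  event#1 t=0ms outcome=F: state=CLOSED
  event#2 t=1ms outcome=F: state=CLOSED
  event#3 t=3ms outcome=F: state=CLOSED
  event#4 t=4ms outcome=F: state=OPEN
  event#5 t=5ms outcome=F: state=OPEN
  event#6 t=9ms outcome=S: state=OPEN
  event#7 t=13ms outcome=S: state=CLOSED
  event#8 t=16ms outcome=F: state=CLOSED
  event#9 t=19ms outcome=F: state=CLOSED

Answer: CCCOOOCCC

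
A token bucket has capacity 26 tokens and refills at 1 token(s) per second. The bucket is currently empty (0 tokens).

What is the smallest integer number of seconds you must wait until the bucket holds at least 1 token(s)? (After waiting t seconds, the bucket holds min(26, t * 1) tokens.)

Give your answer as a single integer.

Need t * 1 >= 1, so t >= 1/1.
Smallest integer t = ceil(1/1) = 1.

Answer: 1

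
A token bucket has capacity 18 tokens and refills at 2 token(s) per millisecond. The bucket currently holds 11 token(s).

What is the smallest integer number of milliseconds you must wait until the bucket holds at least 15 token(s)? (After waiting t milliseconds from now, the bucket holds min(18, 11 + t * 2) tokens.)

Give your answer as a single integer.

Need 11 + t * 2 >= 15, so t >= 4/2.
Smallest integer t = ceil(4/2) = 2.

Answer: 2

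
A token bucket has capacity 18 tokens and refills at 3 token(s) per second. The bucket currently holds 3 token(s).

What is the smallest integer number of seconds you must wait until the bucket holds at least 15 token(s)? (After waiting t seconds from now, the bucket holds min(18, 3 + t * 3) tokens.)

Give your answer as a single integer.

Need 3 + t * 3 >= 15, so t >= 12/3.
Smallest integer t = ceil(12/3) = 4.

Answer: 4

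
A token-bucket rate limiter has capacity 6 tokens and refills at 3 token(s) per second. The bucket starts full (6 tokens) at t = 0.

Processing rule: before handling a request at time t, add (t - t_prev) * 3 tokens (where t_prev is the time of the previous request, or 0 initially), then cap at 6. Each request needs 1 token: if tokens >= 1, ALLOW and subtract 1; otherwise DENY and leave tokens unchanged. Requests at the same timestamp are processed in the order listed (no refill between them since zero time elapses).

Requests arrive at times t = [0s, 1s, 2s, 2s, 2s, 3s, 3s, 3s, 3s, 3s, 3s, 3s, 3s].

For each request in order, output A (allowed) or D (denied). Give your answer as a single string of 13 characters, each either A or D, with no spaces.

Simulating step by step:
  req#1 t=0s: ALLOW
  req#2 t=1s: ALLOW
  req#3 t=2s: ALLOW
  req#4 t=2s: ALLOW
  req#5 t=2s: ALLOW
  req#6 t=3s: ALLOW
  req#7 t=3s: ALLOW
  req#8 t=3s: ALLOW
  req#9 t=3s: ALLOW
  req#10 t=3s: ALLOW
  req#11 t=3s: ALLOW
  req#12 t=3s: DENY
  req#13 t=3s: DENY

Answer: AAAAAAAAAAADD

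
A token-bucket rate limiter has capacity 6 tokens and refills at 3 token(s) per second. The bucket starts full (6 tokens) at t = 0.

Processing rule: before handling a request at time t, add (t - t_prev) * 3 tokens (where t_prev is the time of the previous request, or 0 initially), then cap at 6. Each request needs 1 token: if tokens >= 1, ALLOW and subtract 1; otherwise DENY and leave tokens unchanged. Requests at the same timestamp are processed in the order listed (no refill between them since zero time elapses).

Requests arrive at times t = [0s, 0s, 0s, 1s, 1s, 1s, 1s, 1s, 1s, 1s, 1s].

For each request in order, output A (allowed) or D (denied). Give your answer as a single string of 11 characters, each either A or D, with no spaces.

Simulating step by step:
  req#1 t=0s: ALLOW
  req#2 t=0s: ALLOW
  req#3 t=0s: ALLOW
  req#4 t=1s: ALLOW
  req#5 t=1s: ALLOW
  req#6 t=1s: ALLOW
  req#7 t=1s: ALLOW
  req#8 t=1s: ALLOW
  req#9 t=1s: ALLOW
  req#10 t=1s: DENY
  req#11 t=1s: DENY

Answer: AAAAAAAAADD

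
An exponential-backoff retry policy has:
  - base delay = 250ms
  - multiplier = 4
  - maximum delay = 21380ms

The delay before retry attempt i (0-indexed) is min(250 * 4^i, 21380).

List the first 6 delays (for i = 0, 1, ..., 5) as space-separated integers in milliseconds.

Computing each delay:
  i=0: min(250*4^0, 21380) = 250
  i=1: min(250*4^1, 21380) = 1000
  i=2: min(250*4^2, 21380) = 4000
  i=3: min(250*4^3, 21380) = 16000
  i=4: min(250*4^4, 21380) = 21380
  i=5: min(250*4^5, 21380) = 21380

Answer: 250 1000 4000 16000 21380 21380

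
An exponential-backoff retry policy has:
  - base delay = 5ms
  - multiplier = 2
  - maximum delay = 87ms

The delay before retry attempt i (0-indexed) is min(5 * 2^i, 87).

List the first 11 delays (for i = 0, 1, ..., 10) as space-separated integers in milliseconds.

Computing each delay:
  i=0: min(5*2^0, 87) = 5
  i=1: min(5*2^1, 87) = 10
  i=2: min(5*2^2, 87) = 20
  i=3: min(5*2^3, 87) = 40
  i=4: min(5*2^4, 87) = 80
  i=5: min(5*2^5, 87) = 87
  i=6: min(5*2^6, 87) = 87
  i=7: min(5*2^7, 87) = 87
  i=8: min(5*2^8, 87) = 87
  i=9: min(5*2^9, 87) = 87
  i=10: min(5*2^10, 87) = 87

Answer: 5 10 20 40 80 87 87 87 87 87 87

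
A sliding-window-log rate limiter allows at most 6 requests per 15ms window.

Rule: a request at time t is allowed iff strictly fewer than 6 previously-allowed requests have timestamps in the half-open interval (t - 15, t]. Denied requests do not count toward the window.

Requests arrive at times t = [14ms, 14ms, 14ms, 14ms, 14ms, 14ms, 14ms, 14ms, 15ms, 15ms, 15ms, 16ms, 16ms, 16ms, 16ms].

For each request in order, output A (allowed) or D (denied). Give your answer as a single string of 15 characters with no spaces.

Answer: AAAAAADDDDDDDDD

Derivation:
Tracking allowed requests in the window:
  req#1 t=14ms: ALLOW
  req#2 t=14ms: ALLOW
  req#3 t=14ms: ALLOW
  req#4 t=14ms: ALLOW
  req#5 t=14ms: ALLOW
  req#6 t=14ms: ALLOW
  req#7 t=14ms: DENY
  req#8 t=14ms: DENY
  req#9 t=15ms: DENY
  req#10 t=15ms: DENY
  req#11 t=15ms: DENY
  req#12 t=16ms: DENY
  req#13 t=16ms: DENY
  req#14 t=16ms: DENY
  req#15 t=16ms: DENY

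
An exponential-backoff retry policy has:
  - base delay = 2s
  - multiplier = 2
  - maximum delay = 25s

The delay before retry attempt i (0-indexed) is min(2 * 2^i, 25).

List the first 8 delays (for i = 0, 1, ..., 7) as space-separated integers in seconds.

Computing each delay:
  i=0: min(2*2^0, 25) = 2
  i=1: min(2*2^1, 25) = 4
  i=2: min(2*2^2, 25) = 8
  i=3: min(2*2^3, 25) = 16
  i=4: min(2*2^4, 25) = 25
  i=5: min(2*2^5, 25) = 25
  i=6: min(2*2^6, 25) = 25
  i=7: min(2*2^7, 25) = 25

Answer: 2 4 8 16 25 25 25 25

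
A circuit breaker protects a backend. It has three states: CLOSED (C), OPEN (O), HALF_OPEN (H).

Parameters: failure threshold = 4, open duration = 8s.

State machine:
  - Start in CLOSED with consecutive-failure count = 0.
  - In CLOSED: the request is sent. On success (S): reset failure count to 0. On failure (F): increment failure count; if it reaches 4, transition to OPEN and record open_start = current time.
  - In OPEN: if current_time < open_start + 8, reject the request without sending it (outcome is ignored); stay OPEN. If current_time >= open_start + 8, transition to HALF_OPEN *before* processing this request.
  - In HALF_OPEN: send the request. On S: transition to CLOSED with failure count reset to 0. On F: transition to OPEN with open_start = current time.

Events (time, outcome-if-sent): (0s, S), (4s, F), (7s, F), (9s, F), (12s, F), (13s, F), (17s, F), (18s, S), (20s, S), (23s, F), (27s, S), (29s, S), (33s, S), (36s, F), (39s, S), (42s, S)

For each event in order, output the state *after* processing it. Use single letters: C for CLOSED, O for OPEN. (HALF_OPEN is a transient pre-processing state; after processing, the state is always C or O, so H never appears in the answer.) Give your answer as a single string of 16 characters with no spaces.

Answer: CCCCOOOOCCCCCCCC

Derivation:
State after each event:
  event#1 t=0s outcome=S: state=CLOSED
  event#2 t=4s outcome=F: state=CLOSED
  event#3 t=7s outcome=F: state=CLOSED
  event#4 t=9s outcome=F: state=CLOSED
  event#5 t=12s outcome=F: state=OPEN
  event#6 t=13s outcome=F: state=OPEN
  event#7 t=17s outcome=F: state=OPEN
  event#8 t=18s outcome=S: state=OPEN
  event#9 t=20s outcome=S: state=CLOSED
  event#10 t=23s outcome=F: state=CLOSED
  event#11 t=27s outcome=S: state=CLOSED
  event#12 t=29s outcome=S: state=CLOSED
  event#13 t=33s outcome=S: state=CLOSED
  event#14 t=36s outcome=F: state=CLOSED
  event#15 t=39s outcome=S: state=CLOSED
  event#16 t=42s outcome=S: state=CLOSED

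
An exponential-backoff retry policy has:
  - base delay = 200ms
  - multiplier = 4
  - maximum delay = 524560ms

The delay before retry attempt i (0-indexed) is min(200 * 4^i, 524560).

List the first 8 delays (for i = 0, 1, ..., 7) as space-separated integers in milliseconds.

Answer: 200 800 3200 12800 51200 204800 524560 524560

Derivation:
Computing each delay:
  i=0: min(200*4^0, 524560) = 200
  i=1: min(200*4^1, 524560) = 800
  i=2: min(200*4^2, 524560) = 3200
  i=3: min(200*4^3, 524560) = 12800
  i=4: min(200*4^4, 524560) = 51200
  i=5: min(200*4^5, 524560) = 204800
  i=6: min(200*4^6, 524560) = 524560
  i=7: min(200*4^7, 524560) = 524560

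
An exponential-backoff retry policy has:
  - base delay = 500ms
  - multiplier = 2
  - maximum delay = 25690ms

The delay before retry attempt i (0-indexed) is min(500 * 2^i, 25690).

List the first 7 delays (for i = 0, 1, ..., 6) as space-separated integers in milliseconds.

Answer: 500 1000 2000 4000 8000 16000 25690

Derivation:
Computing each delay:
  i=0: min(500*2^0, 25690) = 500
  i=1: min(500*2^1, 25690) = 1000
  i=2: min(500*2^2, 25690) = 2000
  i=3: min(500*2^3, 25690) = 4000
  i=4: min(500*2^4, 25690) = 8000
  i=5: min(500*2^5, 25690) = 16000
  i=6: min(500*2^6, 25690) = 25690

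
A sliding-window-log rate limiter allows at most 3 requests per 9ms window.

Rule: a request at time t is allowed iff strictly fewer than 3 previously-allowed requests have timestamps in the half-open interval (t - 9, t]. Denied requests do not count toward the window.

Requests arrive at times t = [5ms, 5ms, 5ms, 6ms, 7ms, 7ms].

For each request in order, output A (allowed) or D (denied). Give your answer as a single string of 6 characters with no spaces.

Tracking allowed requests in the window:
  req#1 t=5ms: ALLOW
  req#2 t=5ms: ALLOW
  req#3 t=5ms: ALLOW
  req#4 t=6ms: DENY
  req#5 t=7ms: DENY
  req#6 t=7ms: DENY

Answer: AAADDD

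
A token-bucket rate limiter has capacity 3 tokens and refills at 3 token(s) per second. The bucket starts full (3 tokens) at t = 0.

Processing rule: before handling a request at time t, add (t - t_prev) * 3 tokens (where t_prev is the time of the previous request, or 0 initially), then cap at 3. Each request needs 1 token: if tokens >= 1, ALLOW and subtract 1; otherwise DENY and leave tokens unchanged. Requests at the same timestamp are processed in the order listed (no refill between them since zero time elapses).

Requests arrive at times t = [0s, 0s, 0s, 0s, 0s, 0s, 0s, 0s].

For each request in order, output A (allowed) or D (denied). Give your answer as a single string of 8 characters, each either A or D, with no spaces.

Answer: AAADDDDD

Derivation:
Simulating step by step:
  req#1 t=0s: ALLOW
  req#2 t=0s: ALLOW
  req#3 t=0s: ALLOW
  req#4 t=0s: DENY
  req#5 t=0s: DENY
  req#6 t=0s: DENY
  req#7 t=0s: DENY
  req#8 t=0s: DENY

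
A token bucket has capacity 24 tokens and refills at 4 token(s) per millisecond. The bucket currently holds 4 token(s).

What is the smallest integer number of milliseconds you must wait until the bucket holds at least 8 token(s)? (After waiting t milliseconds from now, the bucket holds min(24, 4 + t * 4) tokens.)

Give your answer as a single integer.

Answer: 1

Derivation:
Need 4 + t * 4 >= 8, so t >= 4/4.
Smallest integer t = ceil(4/4) = 1.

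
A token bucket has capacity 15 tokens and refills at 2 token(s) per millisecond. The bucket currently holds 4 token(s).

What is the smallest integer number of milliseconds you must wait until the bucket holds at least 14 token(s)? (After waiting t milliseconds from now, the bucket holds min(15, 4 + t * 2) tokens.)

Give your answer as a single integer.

Need 4 + t * 2 >= 14, so t >= 10/2.
Smallest integer t = ceil(10/2) = 5.

Answer: 5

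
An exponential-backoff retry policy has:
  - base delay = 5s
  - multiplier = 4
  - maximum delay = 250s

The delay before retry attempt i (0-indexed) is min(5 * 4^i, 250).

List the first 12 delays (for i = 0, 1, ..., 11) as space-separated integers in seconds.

Computing each delay:
  i=0: min(5*4^0, 250) = 5
  i=1: min(5*4^1, 250) = 20
  i=2: min(5*4^2, 250) = 80
  i=3: min(5*4^3, 250) = 250
  i=4: min(5*4^4, 250) = 250
  i=5: min(5*4^5, 250) = 250
  i=6: min(5*4^6, 250) = 250
  i=7: min(5*4^7, 250) = 250
  i=8: min(5*4^8, 250) = 250
  i=9: min(5*4^9, 250) = 250
  i=10: min(5*4^10, 250) = 250
  i=11: min(5*4^11, 250) = 250

Answer: 5 20 80 250 250 250 250 250 250 250 250 250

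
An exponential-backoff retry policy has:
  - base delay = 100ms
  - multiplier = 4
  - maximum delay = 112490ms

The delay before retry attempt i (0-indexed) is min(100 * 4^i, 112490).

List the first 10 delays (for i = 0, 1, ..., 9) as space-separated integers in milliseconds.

Answer: 100 400 1600 6400 25600 102400 112490 112490 112490 112490

Derivation:
Computing each delay:
  i=0: min(100*4^0, 112490) = 100
  i=1: min(100*4^1, 112490) = 400
  i=2: min(100*4^2, 112490) = 1600
  i=3: min(100*4^3, 112490) = 6400
  i=4: min(100*4^4, 112490) = 25600
  i=5: min(100*4^5, 112490) = 102400
  i=6: min(100*4^6, 112490) = 112490
  i=7: min(100*4^7, 112490) = 112490
  i=8: min(100*4^8, 112490) = 112490
  i=9: min(100*4^9, 112490) = 112490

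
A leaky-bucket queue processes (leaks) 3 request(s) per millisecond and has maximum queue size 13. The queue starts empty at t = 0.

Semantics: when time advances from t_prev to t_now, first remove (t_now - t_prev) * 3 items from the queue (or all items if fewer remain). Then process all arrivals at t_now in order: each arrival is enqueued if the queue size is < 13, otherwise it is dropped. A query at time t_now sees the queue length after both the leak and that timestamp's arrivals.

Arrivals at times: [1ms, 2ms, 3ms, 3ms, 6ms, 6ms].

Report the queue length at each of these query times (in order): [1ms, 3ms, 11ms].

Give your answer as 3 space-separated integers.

Answer: 1 2 0

Derivation:
Queue lengths at query times:
  query t=1ms: backlog = 1
  query t=3ms: backlog = 2
  query t=11ms: backlog = 0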